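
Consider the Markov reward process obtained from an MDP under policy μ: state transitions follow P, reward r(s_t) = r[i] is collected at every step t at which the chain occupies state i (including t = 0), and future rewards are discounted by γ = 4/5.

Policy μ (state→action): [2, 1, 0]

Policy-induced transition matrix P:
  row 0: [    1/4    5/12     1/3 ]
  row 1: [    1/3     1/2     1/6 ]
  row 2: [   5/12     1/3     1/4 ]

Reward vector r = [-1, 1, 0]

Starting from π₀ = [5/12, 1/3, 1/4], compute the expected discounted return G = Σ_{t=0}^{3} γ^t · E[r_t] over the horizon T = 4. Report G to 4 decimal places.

t=0: π = [0.4167, 0.3333, 0.2500], E[r] = -0.0833, γ^t·E[r] = -0.083333, running G = -0.083333
t=1: π = [0.3194, 0.4236, 0.2569], E[r] = 0.1042, γ^t·E[r] = 0.083333, running G = 0.000000
t=2: π = [0.3281, 0.4306, 0.2413], E[r] = 0.1024, γ^t·E[r] = 0.065556, running G = 0.065556
t=3: π = [0.3261, 0.4324, 0.2415], E[r] = 0.1063, γ^t·E[r] = 0.054444, running G = 0.120000

G = 0.1200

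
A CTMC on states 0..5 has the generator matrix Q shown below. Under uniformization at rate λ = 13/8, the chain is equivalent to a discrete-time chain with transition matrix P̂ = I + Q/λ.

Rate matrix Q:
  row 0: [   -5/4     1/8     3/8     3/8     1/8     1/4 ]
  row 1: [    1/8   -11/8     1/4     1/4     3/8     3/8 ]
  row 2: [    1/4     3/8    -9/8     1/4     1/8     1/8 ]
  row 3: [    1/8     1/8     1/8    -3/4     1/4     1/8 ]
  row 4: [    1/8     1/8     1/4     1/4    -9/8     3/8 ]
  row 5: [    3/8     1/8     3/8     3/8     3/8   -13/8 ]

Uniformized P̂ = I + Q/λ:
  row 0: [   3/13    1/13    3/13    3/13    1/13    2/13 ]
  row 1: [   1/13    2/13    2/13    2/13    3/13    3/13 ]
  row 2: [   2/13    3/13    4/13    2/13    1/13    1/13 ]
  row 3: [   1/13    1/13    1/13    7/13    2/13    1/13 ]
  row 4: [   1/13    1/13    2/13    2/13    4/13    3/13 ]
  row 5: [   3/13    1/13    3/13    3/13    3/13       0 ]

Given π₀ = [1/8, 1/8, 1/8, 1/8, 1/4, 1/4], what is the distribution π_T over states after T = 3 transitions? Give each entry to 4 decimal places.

t=0: π = [0.1250, 0.1250, 0.1250, 0.1250, 0.2500, 0.2500]
t=1: π = [0.1442, 0.1058, 0.1923, 0.2308, 0.2019, 0.1250]
t=2: π = [0.1331, 0.1146, 0.1864, 0.2633, 0.1768, 0.1257]
t=3: π = [0.1311, 0.1144, 0.1822, 0.2750, 0.1750, 0.1223]

π = [0.1311, 0.1144, 0.1822, 0.2750, 0.1750, 0.1223]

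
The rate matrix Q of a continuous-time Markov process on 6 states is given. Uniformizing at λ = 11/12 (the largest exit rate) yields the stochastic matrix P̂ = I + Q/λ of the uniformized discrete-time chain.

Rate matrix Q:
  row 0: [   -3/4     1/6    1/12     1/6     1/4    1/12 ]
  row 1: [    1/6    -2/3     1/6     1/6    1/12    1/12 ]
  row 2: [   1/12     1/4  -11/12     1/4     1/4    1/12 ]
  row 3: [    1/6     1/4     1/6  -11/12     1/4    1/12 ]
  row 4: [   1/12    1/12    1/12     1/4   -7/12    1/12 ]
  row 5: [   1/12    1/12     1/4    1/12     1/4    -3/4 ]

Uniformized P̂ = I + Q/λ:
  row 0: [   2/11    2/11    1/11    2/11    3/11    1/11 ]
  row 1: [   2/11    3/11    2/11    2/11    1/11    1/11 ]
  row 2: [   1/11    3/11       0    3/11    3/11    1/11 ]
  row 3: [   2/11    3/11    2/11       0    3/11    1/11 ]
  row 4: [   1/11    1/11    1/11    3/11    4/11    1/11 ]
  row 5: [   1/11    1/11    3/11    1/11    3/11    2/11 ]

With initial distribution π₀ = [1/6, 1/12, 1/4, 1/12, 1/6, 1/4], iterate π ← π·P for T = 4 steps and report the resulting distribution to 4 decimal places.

t=0: π = [0.1667, 0.0833, 0.2500, 0.0833, 0.1667, 0.2500]
t=1: π = [0.1212, 0.1818, 0.1288, 0.1818, 0.2727, 0.1136]
t=2: π = [0.1350, 0.1915, 0.1329, 0.1749, 0.2645, 0.1012]
t=3: π = [0.1365, 0.1940, 0.1305, 0.1769, 0.2620, 0.1001]
t=4: π = [0.1370, 0.1945, 0.1310, 0.1762, 0.2613, 0.1000]

π = [0.1370, 0.1945, 0.1310, 0.1762, 0.2613, 0.1000]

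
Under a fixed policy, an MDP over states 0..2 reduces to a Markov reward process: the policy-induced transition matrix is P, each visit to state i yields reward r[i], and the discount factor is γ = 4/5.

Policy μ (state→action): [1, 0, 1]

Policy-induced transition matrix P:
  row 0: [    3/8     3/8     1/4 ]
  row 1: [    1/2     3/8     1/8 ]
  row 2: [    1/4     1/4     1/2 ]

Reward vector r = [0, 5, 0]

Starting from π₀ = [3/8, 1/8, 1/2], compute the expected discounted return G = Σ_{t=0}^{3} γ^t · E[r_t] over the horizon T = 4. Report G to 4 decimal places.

G = 3.7950

t=0: π = [0.3750, 0.1250, 0.5000], E[r] = 0.6250, γ^t·E[r] = 0.625000, running G = 0.625000
t=1: π = [0.3281, 0.3125, 0.3594], E[r] = 1.5625, γ^t·E[r] = 1.250000, running G = 1.875000
t=2: π = [0.3691, 0.3301, 0.3008], E[r] = 1.6504, γ^t·E[r] = 1.056250, running G = 2.931250
t=3: π = [0.3787, 0.3374, 0.2839], E[r] = 1.6870, γ^t·E[r] = 0.863750, running G = 3.795000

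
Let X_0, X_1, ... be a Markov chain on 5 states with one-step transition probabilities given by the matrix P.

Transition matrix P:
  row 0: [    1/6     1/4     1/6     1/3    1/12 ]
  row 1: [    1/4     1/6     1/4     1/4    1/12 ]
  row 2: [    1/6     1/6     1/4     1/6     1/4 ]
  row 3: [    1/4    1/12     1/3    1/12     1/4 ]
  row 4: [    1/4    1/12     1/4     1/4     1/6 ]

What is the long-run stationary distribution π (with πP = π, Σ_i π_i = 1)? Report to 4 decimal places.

π = [0.2115, 0.1521, 0.2500, 0.2115, 0.1748]

Balance equations π_j = Σ_i π_i·P[i][j]:
  π_0 = 1/6·π_0 + 1/4·π_1 + 1/6·π_2 + 1/4·π_3 + 1/4·π_4
  π_1 = 1/4·π_0 + 1/6·π_1 + 1/6·π_2 + 1/12·π_3 + 1/12·π_4
  π_2 = 1/6·π_0 + 1/4·π_1 + 1/4·π_2 + 1/3·π_3 + 1/4·π_4
  π_3 = 1/3·π_0 + 1/4·π_1 + 1/6·π_2 + 1/12·π_3 + 1/4·π_4
  normalize: π_0 + π_1 + π_2 + π_3 + π_4 = 1
Solving the linear system gives exactly π = [11/52, 87/572, 1/4, 11/52, 25/143].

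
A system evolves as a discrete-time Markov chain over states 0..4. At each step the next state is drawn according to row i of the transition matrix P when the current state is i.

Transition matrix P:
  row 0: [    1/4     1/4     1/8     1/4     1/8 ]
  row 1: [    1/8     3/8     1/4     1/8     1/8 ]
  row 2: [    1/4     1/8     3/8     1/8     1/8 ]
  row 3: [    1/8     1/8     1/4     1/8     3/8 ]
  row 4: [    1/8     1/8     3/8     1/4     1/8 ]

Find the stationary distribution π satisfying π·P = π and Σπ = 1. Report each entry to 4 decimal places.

Balance equations π_j = Σ_i π_i·P[i][j]:
  π_0 = 1/4·π_0 + 1/8·π_1 + 1/4·π_2 + 1/8·π_3 + 1/8·π_4
  π_1 = 1/4·π_0 + 3/8·π_1 + 1/8·π_2 + 1/8·π_3 + 1/8·π_4
  π_2 = 1/8·π_0 + 1/4·π_1 + 3/8·π_2 + 1/4·π_3 + 3/8·π_4
  π_3 = 1/4·π_0 + 1/8·π_1 + 1/8·π_2 + 1/8·π_3 + 1/4·π_4
  normalize: π_0 + π_1 + π_2 + π_3 + π_4 = 1
Solving the linear system gives exactly π = [284/1549, 611/3098, 439/1549, 523/3098, 259/1549].

π = [0.1833, 0.1972, 0.2834, 0.1688, 0.1672]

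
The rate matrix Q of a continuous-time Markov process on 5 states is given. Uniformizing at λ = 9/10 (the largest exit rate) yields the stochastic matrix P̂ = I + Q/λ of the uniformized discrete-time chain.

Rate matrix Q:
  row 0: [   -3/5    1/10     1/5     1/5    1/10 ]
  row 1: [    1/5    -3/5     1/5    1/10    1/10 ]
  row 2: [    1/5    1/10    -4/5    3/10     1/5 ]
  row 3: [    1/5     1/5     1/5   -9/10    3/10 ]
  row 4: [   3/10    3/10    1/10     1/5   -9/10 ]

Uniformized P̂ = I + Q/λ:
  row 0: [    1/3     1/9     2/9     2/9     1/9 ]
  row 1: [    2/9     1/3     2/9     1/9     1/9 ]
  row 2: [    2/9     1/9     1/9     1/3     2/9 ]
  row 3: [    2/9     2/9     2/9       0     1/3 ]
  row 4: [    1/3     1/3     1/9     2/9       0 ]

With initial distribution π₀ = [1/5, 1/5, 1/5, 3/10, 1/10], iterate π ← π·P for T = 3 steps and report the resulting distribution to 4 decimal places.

π = [0.2686, 0.2123, 0.1860, 0.1770, 0.1561]

t=0: π = [0.2000, 0.2000, 0.2000, 0.3000, 0.1000]
t=1: π = [0.2556, 0.2111, 0.1889, 0.1556, 0.1889]
t=2: π = [0.2716, 0.2173, 0.1802, 0.1852, 0.1457]
t=3: π = [0.2686, 0.2123, 0.1860, 0.1770, 0.1561]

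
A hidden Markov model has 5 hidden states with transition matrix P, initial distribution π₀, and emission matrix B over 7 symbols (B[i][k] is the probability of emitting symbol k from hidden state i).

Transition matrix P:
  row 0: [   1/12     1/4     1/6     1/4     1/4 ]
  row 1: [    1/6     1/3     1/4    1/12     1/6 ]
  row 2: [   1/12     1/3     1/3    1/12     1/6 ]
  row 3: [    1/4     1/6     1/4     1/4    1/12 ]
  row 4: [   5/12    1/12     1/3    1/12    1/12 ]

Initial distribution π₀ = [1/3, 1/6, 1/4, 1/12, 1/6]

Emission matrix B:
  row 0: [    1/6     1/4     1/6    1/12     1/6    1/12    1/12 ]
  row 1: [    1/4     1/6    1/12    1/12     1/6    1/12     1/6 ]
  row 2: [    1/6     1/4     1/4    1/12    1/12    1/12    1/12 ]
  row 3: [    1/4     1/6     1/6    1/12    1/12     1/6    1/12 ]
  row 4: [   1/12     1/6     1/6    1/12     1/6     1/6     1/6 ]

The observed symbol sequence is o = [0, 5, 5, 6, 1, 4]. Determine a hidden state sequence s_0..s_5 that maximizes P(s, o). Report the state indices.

path = [0, 4, 0, 4, 2, 1]

t=0: δ = [5.556e-02, 4.167e-02, 4.167e-02, 2.083e-02, 1.389e-02]  (obs o_0=0)
t=1: δ = [5.787e-04, 1.157e-03, 1.157e-03, 2.315e-03, 2.315e-03]  ψ = [1, 0, 2, 0, 0]  (obs o_1=5)
t=2: δ = [8.038e-05, 3.215e-05, 6.430e-05, 9.645e-05, 3.215e-05]  ψ = [4, 1, 4, 3, 1]  (obs o_2=5)
t=3: δ = [2.009e-06, 3.572e-06, 2.009e-06, 2.009e-06, 3.349e-06]  ψ = [3, 2, 3, 3, 0]  (obs o_3=6)
t=4: δ = [3.489e-07, 1.985e-07, 2.791e-07, 8.372e-08, 9.923e-08]  ψ = [4, 1, 4, 0, 1]  (obs o_4=1)
t=5: δ = [6.891e-09, 1.550e-08, 7.752e-09, 7.268e-09, 1.454e-08]  ψ = [4, 2, 2, 0, 0]  (obs o_5=4)
backtrack: best end state = 1; path = [0, 4, 0, 4, 2, 1]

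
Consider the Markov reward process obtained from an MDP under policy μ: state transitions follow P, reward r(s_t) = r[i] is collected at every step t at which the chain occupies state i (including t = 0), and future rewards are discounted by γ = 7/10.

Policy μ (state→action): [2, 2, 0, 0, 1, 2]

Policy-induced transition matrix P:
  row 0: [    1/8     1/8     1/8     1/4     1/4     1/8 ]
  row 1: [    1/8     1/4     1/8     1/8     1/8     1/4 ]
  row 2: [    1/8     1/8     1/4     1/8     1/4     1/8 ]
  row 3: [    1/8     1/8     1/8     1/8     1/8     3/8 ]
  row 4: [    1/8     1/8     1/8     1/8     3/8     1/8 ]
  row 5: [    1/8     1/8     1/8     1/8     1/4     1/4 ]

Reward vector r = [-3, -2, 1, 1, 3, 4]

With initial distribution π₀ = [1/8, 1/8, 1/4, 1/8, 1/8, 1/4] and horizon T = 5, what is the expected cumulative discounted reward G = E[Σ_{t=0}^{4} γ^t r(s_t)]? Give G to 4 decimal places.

G = 3.1910

t=0: π = [0.1250, 0.1250, 0.2500, 0.1250, 0.1250, 0.2500], E[r] = 1.1250, γ^t·E[r] = 1.125000, running G = 1.125000
t=1: π = [0.1250, 0.1406, 0.1563, 0.1406, 0.2344, 0.2031], E[r] = 1.1563, γ^t·E[r] = 0.809375, running G = 1.934375
t=2: π = [0.1250, 0.1426, 0.1445, 0.1406, 0.2441, 0.2031], E[r] = 1.1699, γ^t·E[r] = 0.573262, running G = 2.507637
t=3: π = [0.1250, 0.1428, 0.1431, 0.1406, 0.2451, 0.2034], E[r] = 1.1719, γ^t·E[r] = 0.401953, running G = 2.909590
t=4: π = [0.1250, 0.1429, 0.1429, 0.1406, 0.2452, 0.2034], E[r] = 1.1721, γ^t·E[r] = 0.281433, running G = 3.191023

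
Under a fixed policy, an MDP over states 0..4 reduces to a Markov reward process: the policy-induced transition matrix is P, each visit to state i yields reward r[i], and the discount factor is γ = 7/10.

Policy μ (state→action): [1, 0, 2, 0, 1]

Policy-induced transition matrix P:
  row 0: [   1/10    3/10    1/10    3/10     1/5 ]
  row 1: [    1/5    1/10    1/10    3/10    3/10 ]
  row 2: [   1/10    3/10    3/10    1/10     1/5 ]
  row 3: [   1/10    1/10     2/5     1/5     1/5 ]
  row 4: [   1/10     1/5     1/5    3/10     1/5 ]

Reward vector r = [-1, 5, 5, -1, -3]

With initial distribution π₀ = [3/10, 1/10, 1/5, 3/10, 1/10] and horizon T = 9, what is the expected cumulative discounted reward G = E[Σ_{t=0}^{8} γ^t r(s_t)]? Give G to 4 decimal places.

t=0: π = [0.3000, 0.1000, 0.2000, 0.3000, 0.1000], E[r] = 0.6000, γ^t·E[r] = 0.600000, running G = 0.600000
t=1: π = [0.1100, 0.2100, 0.2400, 0.2300, 0.2100], E[r] = 1.2800, γ^t·E[r] = 0.896000, running G = 1.496000
t=2: π = [0.1210, 0.1910, 0.2380, 0.2290, 0.2210], E[r] = 1.1320, γ^t·E[r] = 0.554680, running G = 2.050680
t=3: π = [0.1191, 0.1939, 0.2384, 0.2295, 0.2191], E[r] = 1.1556, γ^t·E[r] = 0.396371, running G = 2.447051
t=4: π = [0.1194, 0.1934, 0.2384, 0.2294, 0.2194], E[r] = 1.1523, γ^t·E[r] = 0.276672, running G = 2.723723
t=5: π = [0.1193, 0.1935, 0.2384, 0.2294, 0.2193], E[r] = 1.1530, γ^t·E[r] = 0.193781, running G = 2.917504
t=6: π = [0.1194, 0.1935, 0.2384, 0.2294, 0.2194], E[r] = 1.1528, γ^t·E[r] = 0.135631, running G = 3.053134
t=7: π = [0.1193, 0.1935, 0.2384, 0.2294, 0.2193], E[r] = 1.1529, γ^t·E[r] = 0.094943, running G = 3.148077
t=8: π = [0.1193, 0.1935, 0.2384, 0.2294, 0.2193], E[r] = 1.1529, γ^t·E[r] = 0.066460, running G = 3.214537

G = 3.2145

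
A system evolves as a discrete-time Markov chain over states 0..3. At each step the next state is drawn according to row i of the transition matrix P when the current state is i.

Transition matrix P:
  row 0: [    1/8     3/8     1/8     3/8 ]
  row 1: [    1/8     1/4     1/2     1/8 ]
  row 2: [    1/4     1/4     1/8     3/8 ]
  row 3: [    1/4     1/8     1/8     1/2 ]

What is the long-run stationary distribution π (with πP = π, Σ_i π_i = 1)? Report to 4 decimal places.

π = [0.1968, 0.2292, 0.2110, 0.3631]

Balance equations π_j = Σ_i π_i·P[i][j]:
  π_0 = 1/8·π_0 + 1/8·π_1 + 1/4·π_2 + 1/4·π_3
  π_1 = 3/8·π_0 + 1/4·π_1 + 1/4·π_2 + 1/8·π_3
  π_2 = 1/8·π_0 + 1/2·π_1 + 1/8·π_2 + 1/8·π_3
  normalize: π_0 + π_1 + π_2 + π_3 = 1
Solving the linear system gives exactly π = [97/493, 113/493, 104/493, 179/493].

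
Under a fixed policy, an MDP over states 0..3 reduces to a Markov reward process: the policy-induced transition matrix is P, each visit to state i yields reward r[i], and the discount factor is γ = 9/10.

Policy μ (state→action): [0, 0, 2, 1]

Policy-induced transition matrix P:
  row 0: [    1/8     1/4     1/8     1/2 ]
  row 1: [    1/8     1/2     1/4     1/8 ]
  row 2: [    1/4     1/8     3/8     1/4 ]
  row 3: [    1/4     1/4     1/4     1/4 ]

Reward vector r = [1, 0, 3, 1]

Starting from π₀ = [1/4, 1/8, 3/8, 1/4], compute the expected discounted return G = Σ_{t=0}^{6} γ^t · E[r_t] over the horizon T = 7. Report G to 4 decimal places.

G = 6.8744

t=0: π = [0.2500, 0.1250, 0.3750, 0.2500], E[r] = 1.6250, γ^t·E[r] = 1.625000, running G = 1.625000
t=1: π = [0.2031, 0.2344, 0.2656, 0.2969], E[r] = 1.2969, γ^t·E[r] = 1.167188, running G = 2.792188
t=2: π = [0.1953, 0.2754, 0.2578, 0.2715], E[r] = 1.2402, γ^t·E[r] = 1.004590, running G = 3.796777
t=3: π = [0.1912, 0.2866, 0.2578, 0.2644], E[r] = 1.2290, γ^t·E[r] = 0.895944, running G = 4.692721
t=4: π = [0.1903, 0.2894, 0.2583, 0.2620], E[r] = 1.2272, γ^t·E[r] = 0.805188, running G = 5.497909
t=5: π = [0.1900, 0.2901, 0.2585, 0.2614], E[r] = 1.2269, γ^t·E[r] = 0.724500, running G = 6.222410
t=6: π = [0.1900, 0.2902, 0.2586, 0.2613], E[r] = 1.2269, γ^t·E[r] = 0.652033, running G = 6.874442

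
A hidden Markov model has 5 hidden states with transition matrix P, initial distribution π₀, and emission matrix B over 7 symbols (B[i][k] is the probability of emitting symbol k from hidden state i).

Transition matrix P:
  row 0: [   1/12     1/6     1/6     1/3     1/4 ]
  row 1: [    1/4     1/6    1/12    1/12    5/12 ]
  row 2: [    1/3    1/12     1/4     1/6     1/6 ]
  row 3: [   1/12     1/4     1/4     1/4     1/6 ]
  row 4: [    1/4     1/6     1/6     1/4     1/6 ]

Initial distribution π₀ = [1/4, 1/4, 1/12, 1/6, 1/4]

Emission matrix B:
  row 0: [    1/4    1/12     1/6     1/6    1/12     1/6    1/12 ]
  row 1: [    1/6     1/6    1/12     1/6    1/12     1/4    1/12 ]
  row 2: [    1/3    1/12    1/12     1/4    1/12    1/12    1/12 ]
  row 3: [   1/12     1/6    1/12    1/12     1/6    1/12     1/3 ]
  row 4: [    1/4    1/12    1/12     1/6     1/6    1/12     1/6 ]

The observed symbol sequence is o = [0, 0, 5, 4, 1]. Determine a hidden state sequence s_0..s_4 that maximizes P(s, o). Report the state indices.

t=0: δ = [6.250e-02, 4.167e-02, 2.778e-02, 1.389e-02, 6.250e-02]  (obs o_0=0)
t=1: δ = [3.906e-03, 1.736e-03, 3.472e-03, 1.736e-03, 4.340e-03]  ψ = [4, 0, 0, 0, 1]  (obs o_1=0)
t=2: δ = [1.929e-04, 1.808e-04, 7.234e-05, 1.085e-04, 8.138e-05]  ψ = [2, 4, 2, 0, 0]  (obs o_2=5)
t=3: δ = [3.768e-06, 2.679e-06, 2.679e-06, 1.072e-05, 1.256e-05]  ψ = [1, 0, 0, 0, 1]  (obs o_3=4)
t=4: δ = [2.616e-07, 4.465e-07, 2.233e-07, 5.233e-07, 1.744e-07]  ψ = [4, 3, 3, 4, 4]  (obs o_4=1)
backtrack: best end state = 3; path = [1, 4, 1, 4, 3]

path = [1, 4, 1, 4, 3]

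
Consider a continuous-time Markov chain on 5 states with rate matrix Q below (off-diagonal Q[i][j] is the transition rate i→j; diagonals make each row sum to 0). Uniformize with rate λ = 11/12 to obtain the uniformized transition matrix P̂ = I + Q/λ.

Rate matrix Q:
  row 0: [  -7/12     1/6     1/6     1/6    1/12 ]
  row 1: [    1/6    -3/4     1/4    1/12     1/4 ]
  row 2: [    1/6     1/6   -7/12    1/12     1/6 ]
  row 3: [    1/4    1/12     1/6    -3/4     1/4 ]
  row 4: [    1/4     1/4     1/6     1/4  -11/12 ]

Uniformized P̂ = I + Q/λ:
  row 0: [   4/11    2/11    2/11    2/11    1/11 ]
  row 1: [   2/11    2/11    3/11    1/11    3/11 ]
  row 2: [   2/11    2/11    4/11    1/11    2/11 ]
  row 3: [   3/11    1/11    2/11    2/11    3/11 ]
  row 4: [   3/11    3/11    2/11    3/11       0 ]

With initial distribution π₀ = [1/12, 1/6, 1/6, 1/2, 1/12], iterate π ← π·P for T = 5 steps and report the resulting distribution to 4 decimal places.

π = [0.2576, 0.1819, 0.2424, 0.1577, 0.1604]

t=0: π = [0.0833, 0.1667, 0.1667, 0.5000, 0.0833]
t=1: π = [0.2500, 0.1439, 0.2273, 0.1591, 0.2197]
t=2: π = [0.2617, 0.1873, 0.2362, 0.1680, 0.1467]
t=3: π = [0.2580, 0.1799, 0.2418, 0.1566, 0.1637]
t=4: π = [0.2578, 0.1825, 0.2421, 0.1584, 0.1592]
t=5: π = [0.2576, 0.1819, 0.2424, 0.1577, 0.1604]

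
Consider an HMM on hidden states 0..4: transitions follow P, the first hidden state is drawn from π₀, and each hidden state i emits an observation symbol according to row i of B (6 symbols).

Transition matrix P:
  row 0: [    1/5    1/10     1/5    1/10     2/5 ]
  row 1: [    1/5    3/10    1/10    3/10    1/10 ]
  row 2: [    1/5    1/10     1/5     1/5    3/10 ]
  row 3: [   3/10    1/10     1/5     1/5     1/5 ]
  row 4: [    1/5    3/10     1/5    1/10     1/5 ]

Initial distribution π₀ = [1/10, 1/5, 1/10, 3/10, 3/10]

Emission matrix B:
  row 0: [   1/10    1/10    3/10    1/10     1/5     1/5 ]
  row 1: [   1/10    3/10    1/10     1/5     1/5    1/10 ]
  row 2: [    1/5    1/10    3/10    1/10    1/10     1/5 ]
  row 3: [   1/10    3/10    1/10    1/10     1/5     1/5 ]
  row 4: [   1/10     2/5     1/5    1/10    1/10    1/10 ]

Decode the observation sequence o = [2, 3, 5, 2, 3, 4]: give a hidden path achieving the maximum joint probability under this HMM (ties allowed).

path = [4, 1, 3, 0, 4, 1]

t=0: δ = [3.000e-02, 2.000e-02, 3.000e-02, 3.000e-02, 6.000e-02]  (obs o_0=2)
t=1: δ = [1.200e-03, 3.600e-03, 1.200e-03, 6.000e-04, 1.200e-03]  ψ = [4, 4, 4, 1, 0]  (obs o_1=3)
t=2: δ = [1.440e-04, 1.080e-04, 7.200e-05, 2.160e-04, 4.800e-05]  ψ = [1, 1, 1, 1, 0]  (obs o_2=5)
t=3: δ = [1.944e-05, 3.240e-06, 1.296e-05, 4.320e-06, 1.152e-05]  ψ = [3, 1, 3, 3, 0]  (obs o_3=2)
t=4: δ = [3.888e-07, 6.912e-07, 3.888e-07, 2.592e-07, 7.776e-07]  ψ = [0, 4, 0, 2, 0]  (obs o_4=3)
t=5: δ = [3.110e-08, 4.666e-08, 1.555e-08, 4.147e-08, 1.555e-08]  ψ = [4, 4, 4, 1, 0]  (obs o_5=4)
backtrack: best end state = 1; path = [4, 1, 3, 0, 4, 1]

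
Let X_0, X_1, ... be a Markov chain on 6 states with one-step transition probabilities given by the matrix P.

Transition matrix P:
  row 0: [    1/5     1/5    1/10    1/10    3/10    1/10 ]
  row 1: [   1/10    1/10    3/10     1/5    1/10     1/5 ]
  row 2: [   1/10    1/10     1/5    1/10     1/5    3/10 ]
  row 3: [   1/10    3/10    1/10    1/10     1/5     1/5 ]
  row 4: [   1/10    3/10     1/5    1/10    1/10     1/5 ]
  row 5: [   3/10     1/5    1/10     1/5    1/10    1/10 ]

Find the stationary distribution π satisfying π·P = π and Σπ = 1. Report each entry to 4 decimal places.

Balance equations π_j = Σ_i π_i·P[i][j]:
  π_0 = 1/5·π_0 + 1/10·π_1 + 1/10·π_2 + 1/10·π_3 + 1/10·π_4 + 3/10·π_5
  π_1 = 1/5·π_0 + 1/10·π_1 + 1/10·π_2 + 3/10·π_3 + 3/10·π_4 + 1/5·π_5
  π_2 = 1/10·π_0 + 3/10·π_1 + 1/5·π_2 + 1/10·π_3 + 1/5·π_4 + 1/10·π_5
  π_3 = 1/10·π_0 + 1/5·π_1 + 1/10·π_2 + 1/10·π_3 + 1/10·π_4 + 1/5·π_5
  π_4 = 3/10·π_0 + 1/10·π_1 + 1/5·π_2 + 1/5·π_3 + 1/10·π_4 + 1/10·π_5
  normalize: π_0 + π_1 + π_2 + π_3 + π_4 + π_5 = 1
Solving the linear system gives exactly π = [6307/41515, 24083/124545, 7141/41515, 3430/24909, 20096/124545, 7624/41515].

π = [0.1519, 0.1934, 0.1720, 0.1377, 0.1614, 0.1836]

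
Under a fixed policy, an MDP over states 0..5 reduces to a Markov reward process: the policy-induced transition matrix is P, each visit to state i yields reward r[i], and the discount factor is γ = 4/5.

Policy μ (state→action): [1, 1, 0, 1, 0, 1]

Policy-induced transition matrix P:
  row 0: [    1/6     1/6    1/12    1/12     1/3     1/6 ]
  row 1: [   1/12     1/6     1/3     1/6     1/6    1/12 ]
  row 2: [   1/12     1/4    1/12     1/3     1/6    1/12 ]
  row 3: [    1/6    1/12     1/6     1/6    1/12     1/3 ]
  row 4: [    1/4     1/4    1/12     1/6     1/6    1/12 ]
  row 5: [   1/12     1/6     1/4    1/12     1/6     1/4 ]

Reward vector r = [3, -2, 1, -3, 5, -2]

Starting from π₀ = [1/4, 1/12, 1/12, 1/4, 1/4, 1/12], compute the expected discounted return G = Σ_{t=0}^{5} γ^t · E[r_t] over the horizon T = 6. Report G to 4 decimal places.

t=0: π = [0.2500, 0.0833, 0.0833, 0.2500, 0.2500, 0.0833], E[r] = 1.0000, γ^t·E[r] = 1.000000, running G = 1.000000
t=1: π = [0.1667, 0.1736, 0.1389, 0.1528, 0.1875, 0.1806], E[r] = 0.4097, γ^t·E[r] = 0.327778, running G = 1.327778
t=2: π = [0.1412, 0.1811, 0.1696, 0.1609, 0.1817, 0.1655], E[r] = 0.3258, γ^t·E[r] = 0.208519, running G = 1.536296
t=3: π = [0.1388, 0.1825, 0.1696, 0.1694, 0.1768, 0.1629], E[r] = 0.2710, γ^t·E[r] = 0.138741, running G = 1.675037
t=4: π = [0.1385, 0.1814, 0.1702, 0.1698, 0.1757, 0.1644], E[r] = 0.2631, γ^t·E[r] = 0.107761, running G = 1.782798
t=5: π = [0.1383, 0.1813, 0.1702, 0.1698, 0.1756, 0.1647], E[r] = 0.2616, γ^t·E[r] = 0.085723, running G = 1.868522

G = 1.8685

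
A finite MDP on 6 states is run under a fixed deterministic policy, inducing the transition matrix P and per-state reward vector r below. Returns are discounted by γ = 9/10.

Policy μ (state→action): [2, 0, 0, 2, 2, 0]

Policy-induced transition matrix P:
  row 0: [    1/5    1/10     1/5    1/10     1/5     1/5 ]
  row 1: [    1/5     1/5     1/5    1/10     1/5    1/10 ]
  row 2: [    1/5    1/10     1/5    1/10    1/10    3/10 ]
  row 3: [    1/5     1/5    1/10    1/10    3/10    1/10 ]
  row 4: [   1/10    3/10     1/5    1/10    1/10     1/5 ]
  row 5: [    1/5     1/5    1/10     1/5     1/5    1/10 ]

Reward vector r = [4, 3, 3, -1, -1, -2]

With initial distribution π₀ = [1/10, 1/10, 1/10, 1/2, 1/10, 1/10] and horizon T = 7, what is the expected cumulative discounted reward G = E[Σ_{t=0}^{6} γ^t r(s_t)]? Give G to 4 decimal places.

G = 5.0679

t=0: π = [0.1000, 0.1000, 0.1000, 0.5000, 0.1000, 0.1000], E[r] = 0.2000, γ^t·E[r] = 0.200000, running G = 0.200000
t=1: π = [0.1900, 0.1900, 0.1400, 0.1100, 0.2300, 0.1400], E[r] = 1.1300, γ^t·E[r] = 1.017000, running G = 1.217000
t=2: π = [0.1770, 0.1900, 0.1750, 0.1140, 0.1740, 0.1700], E[r] = 1.1750, γ^t·E[r] = 0.951750, running G = 2.168750
t=3: π = [0.1826, 0.1822, 0.1716, 0.1170, 0.1765, 0.1701], E[r] = 1.1581, γ^t·E[r] = 0.844255, running G = 3.013005
t=4: π = [0.1824, 0.1822, 0.1713, 0.1170, 0.1769, 0.1702], E[r] = 1.1556, γ^t·E[r] = 0.758189, running G = 3.771194
t=5: π = [0.1823, 0.1823, 0.1713, 0.1170, 0.1769, 0.1702], E[r] = 1.1558, γ^t·E[r] = 0.682475, running G = 4.453669
t=6: π = [0.1823, 0.1823, 0.1713, 0.1170, 0.1769, 0.1702], E[r] = 1.1558, γ^t·E[r] = 0.614250, running G = 5.067919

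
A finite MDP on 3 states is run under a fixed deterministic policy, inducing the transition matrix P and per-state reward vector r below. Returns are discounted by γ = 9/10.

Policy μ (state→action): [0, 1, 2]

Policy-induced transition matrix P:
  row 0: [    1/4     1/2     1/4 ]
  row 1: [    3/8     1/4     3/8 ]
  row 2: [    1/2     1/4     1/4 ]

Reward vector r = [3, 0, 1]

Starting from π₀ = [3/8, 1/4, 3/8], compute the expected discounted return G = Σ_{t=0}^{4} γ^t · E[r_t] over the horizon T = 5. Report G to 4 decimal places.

t=0: π = [0.3750, 0.2500, 0.3750], E[r] = 1.5000, γ^t·E[r] = 1.500000, running G = 1.500000
t=1: π = [0.3750, 0.3438, 0.2813], E[r] = 1.4063, γ^t·E[r] = 1.265625, running G = 2.765625
t=2: π = [0.3633, 0.3438, 0.2930], E[r] = 1.3828, γ^t·E[r] = 1.120078, running G = 3.885703
t=3: π = [0.3662, 0.3408, 0.2930], E[r] = 1.3916, γ^t·E[r] = 1.014478, running G = 4.900181
t=4: π = [0.3658, 0.3416, 0.2926], E[r] = 1.3901, γ^t·E[r] = 0.912069, running G = 5.812249

G = 5.8122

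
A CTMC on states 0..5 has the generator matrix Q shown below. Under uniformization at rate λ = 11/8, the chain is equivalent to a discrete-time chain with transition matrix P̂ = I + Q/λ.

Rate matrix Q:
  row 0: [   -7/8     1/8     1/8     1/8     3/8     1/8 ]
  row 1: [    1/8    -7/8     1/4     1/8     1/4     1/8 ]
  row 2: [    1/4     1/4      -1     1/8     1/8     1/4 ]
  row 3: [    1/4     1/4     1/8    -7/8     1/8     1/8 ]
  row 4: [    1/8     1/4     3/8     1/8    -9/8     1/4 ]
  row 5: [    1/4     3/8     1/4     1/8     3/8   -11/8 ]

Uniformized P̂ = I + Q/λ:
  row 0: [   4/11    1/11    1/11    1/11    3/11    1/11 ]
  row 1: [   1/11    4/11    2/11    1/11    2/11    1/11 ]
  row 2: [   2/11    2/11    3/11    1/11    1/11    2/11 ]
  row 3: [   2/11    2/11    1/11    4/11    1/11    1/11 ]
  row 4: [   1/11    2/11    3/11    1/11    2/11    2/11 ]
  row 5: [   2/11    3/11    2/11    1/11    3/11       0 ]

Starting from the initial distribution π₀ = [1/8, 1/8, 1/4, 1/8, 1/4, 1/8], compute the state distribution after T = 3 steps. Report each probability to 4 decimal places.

t=0: π = [0.1250, 0.1250, 0.2500, 0.1250, 0.2500, 0.1250]
t=1: π = [0.1705, 0.2045, 0.2045, 0.1250, 0.1705, 0.1250]
t=2: π = [0.1787, 0.2149, 0.1890, 0.1250, 0.1787, 0.1136]
t=3: π = [0.1785, 0.2150, 0.1876, 0.1250, 0.1798, 0.1140]

π = [0.1785, 0.2150, 0.1876, 0.1250, 0.1798, 0.1140]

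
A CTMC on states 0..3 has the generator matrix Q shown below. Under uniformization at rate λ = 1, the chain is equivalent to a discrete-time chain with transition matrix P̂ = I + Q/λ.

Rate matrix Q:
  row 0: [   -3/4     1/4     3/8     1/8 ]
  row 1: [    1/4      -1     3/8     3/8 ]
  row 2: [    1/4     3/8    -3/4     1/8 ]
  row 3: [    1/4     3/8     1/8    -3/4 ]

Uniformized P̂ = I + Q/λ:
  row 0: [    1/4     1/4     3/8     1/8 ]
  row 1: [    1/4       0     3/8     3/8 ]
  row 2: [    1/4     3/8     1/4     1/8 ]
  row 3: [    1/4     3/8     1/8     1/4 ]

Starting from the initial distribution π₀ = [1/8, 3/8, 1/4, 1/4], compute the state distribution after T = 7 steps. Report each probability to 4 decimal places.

π = [0.2500, 0.2499, 0.2858, 0.2143]

t=0: π = [0.1250, 0.3750, 0.2500, 0.2500]
t=1: π = [0.2500, 0.2188, 0.2813, 0.2500]
t=2: π = [0.2500, 0.2617, 0.2773, 0.2109]
t=3: π = [0.2500, 0.2456, 0.2876, 0.2168]
t=4: π = [0.2500, 0.2516, 0.2849, 0.2135]
t=5: π = [0.2500, 0.2494, 0.2860, 0.2146]
t=6: π = [0.2500, 0.2502, 0.2856, 0.2142]
t=7: π = [0.2500, 0.2499, 0.2858, 0.2143]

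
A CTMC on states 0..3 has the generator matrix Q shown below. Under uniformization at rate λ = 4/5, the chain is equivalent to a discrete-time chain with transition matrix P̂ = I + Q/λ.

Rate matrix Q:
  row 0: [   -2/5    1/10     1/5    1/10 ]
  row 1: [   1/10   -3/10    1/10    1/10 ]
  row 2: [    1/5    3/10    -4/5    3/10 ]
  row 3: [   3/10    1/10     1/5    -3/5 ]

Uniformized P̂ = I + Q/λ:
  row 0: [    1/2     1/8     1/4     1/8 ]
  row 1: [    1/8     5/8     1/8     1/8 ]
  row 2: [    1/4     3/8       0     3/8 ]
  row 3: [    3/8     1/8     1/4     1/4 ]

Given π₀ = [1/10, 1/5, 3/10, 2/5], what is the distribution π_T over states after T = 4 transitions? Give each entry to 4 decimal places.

π = [0.3122, 0.3293, 0.1676, 0.1909]

t=0: π = [0.1000, 0.2000, 0.3000, 0.4000]
t=1: π = [0.3000, 0.3000, 0.1500, 0.2500]
t=2: π = [0.3188, 0.3125, 0.1750, 0.1938]
t=3: π = [0.3148, 0.3250, 0.1672, 0.1930]
t=4: π = [0.3122, 0.3293, 0.1676, 0.1909]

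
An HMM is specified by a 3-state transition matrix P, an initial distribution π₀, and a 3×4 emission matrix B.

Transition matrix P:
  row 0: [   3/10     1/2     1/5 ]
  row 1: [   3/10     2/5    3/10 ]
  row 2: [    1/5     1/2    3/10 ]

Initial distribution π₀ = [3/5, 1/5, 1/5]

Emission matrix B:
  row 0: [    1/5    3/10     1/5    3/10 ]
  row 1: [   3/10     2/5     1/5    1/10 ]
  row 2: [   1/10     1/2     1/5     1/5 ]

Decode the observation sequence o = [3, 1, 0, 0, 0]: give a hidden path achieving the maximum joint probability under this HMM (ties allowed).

path = [0, 1, 1, 1, 1]

t=0: δ = [1.800e-01, 2.000e-02, 4.000e-02]  (obs o_0=3)
t=1: δ = [1.620e-02, 3.600e-02, 1.800e-02]  ψ = [0, 0, 0]  (obs o_1=1)
t=2: δ = [2.160e-03, 4.320e-03, 1.080e-03]  ψ = [1, 1, 1]  (obs o_2=0)
t=3: δ = [2.592e-04, 5.184e-04, 1.296e-04]  ψ = [1, 1, 1]  (obs o_3=0)
t=4: δ = [3.110e-05, 6.221e-05, 1.555e-05]  ψ = [1, 1, 1]  (obs o_4=0)
backtrack: best end state = 1; path = [0, 1, 1, 1, 1]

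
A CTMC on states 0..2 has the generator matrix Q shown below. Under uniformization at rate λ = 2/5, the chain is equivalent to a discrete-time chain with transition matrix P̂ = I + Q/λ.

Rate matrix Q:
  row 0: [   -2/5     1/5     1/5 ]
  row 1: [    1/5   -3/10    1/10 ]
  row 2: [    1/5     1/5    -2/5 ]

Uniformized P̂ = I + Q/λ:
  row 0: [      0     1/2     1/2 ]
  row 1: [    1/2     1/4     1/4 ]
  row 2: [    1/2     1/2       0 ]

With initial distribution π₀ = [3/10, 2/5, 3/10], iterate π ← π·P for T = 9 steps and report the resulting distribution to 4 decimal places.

t=0: π = [0.3000, 0.4000, 0.3000]
t=1: π = [0.3500, 0.4000, 0.2500]
t=2: π = [0.3250, 0.4000, 0.2750]
t=3: π = [0.3375, 0.4000, 0.2625]
t=4: π = [0.3313, 0.4000, 0.2688]
t=5: π = [0.3344, 0.4000, 0.2656]
t=6: π = [0.3328, 0.4000, 0.2672]
t=7: π = [0.3336, 0.4000, 0.2664]
t=8: π = [0.3332, 0.4000, 0.2668]
t=9: π = [0.3334, 0.4000, 0.2666]

π = [0.3334, 0.4000, 0.2666]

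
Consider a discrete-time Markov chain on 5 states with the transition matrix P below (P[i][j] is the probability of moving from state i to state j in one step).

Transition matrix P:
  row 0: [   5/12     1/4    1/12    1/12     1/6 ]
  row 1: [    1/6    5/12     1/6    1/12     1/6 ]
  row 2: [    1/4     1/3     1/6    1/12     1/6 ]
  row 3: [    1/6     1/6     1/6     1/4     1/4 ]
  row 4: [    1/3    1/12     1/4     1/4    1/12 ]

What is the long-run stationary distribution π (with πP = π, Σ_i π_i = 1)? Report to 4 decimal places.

π = [0.2762, 0.2696, 0.1573, 0.1328, 0.1641]

Balance equations π_j = Σ_i π_i·P[i][j]:
  π_0 = 5/12·π_0 + 1/6·π_1 + 1/4·π_2 + 1/6·π_3 + 1/3·π_4
  π_1 = 1/4·π_0 + 5/12·π_1 + 1/3·π_2 + 1/6·π_3 + 1/12·π_4
  π_2 = 1/12·π_0 + 1/6·π_1 + 1/6·π_2 + 1/6·π_3 + 1/4·π_4
  π_3 = 1/12·π_0 + 1/12·π_1 + 1/12·π_2 + 1/4·π_3 + 1/4·π_4
  normalize: π_0 + π_1 + π_2 + π_3 + π_4 = 1
Solving the linear system gives exactly π = [3853/13952, 1881/6976, 2195/13952, 17/128, 21/128].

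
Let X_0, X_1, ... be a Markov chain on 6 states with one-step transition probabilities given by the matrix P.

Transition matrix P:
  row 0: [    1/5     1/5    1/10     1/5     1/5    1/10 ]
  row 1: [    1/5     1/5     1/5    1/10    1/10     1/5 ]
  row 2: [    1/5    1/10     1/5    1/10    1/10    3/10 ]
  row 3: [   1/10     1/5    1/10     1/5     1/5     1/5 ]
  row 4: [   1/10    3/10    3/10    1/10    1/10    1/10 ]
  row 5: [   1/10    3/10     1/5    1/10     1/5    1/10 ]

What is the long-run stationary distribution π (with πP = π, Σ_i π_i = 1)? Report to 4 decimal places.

π = [0.1555, 0.2131, 0.1862, 0.1284, 0.1455, 0.1714]

Balance equations π_j = Σ_i π_i·P[i][j]:
  π_0 = 1/5·π_0 + 1/5·π_1 + 1/5·π_2 + 1/10·π_3 + 1/10·π_4 + 1/10·π_5
  π_1 = 1/5·π_0 + 1/5·π_1 + 1/10·π_2 + 1/5·π_3 + 3/10·π_4 + 3/10·π_5
  π_2 = 1/10·π_0 + 1/5·π_1 + 1/5·π_2 + 1/10·π_3 + 3/10·π_4 + 1/5·π_5
  π_3 = 1/5·π_0 + 1/10·π_1 + 1/10·π_2 + 1/5·π_3 + 1/10·π_4 + 1/10·π_5
  π_4 = 1/5·π_0 + 1/10·π_1 + 1/10·π_2 + 1/5·π_3 + 1/10·π_4 + 1/5·π_5
  normalize: π_0 + π_1 + π_2 + π_3 + π_4 + π_5 = 1
Solving the linear system gives exactly π = [15676/100829, 21484/100829, 18771/100829, 12945/100829, 14673/100829, 17280/100829].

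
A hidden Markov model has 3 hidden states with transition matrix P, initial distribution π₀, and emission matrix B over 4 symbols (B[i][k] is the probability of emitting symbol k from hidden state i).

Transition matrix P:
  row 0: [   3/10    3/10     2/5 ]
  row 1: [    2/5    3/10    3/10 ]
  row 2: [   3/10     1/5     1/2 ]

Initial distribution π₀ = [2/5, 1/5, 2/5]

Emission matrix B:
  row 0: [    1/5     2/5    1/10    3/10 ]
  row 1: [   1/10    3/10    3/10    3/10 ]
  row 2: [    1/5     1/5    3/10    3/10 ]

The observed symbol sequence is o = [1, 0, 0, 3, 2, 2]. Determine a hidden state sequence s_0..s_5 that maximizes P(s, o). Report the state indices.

t=0: δ = [1.600e-01, 6.000e-02, 8.000e-02]  (obs o_0=1)
t=1: δ = [9.600e-03, 4.800e-03, 1.280e-02]  ψ = [0, 0, 0]  (obs o_1=0)
t=2: δ = [7.680e-04, 2.880e-04, 1.280e-03]  ψ = [2, 0, 2]  (obs o_2=0)
t=3: δ = [1.152e-04, 7.680e-05, 1.920e-04]  ψ = [2, 2, 2]  (obs o_3=3)
t=4: δ = [5.760e-06, 1.152e-05, 2.880e-05]  ψ = [2, 2, 2]  (obs o_4=2)
t=5: δ = [8.640e-07, 1.728e-06, 4.320e-06]  ψ = [2, 2, 2]  (obs o_5=2)
backtrack: best end state = 2; path = [0, 2, 2, 2, 2, 2]

path = [0, 2, 2, 2, 2, 2]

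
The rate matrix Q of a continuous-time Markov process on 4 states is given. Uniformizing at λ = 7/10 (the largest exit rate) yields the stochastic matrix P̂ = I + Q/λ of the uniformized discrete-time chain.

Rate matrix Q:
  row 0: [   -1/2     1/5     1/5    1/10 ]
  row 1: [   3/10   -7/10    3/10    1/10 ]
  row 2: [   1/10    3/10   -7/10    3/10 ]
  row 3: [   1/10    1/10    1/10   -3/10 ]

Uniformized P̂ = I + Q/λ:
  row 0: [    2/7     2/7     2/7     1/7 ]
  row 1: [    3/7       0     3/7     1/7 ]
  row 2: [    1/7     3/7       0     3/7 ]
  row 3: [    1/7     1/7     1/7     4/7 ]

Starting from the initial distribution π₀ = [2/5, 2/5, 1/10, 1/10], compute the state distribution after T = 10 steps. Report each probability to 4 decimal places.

t=0: π = [0.4000, 0.4000, 0.1000, 0.1000]
t=1: π = [0.3143, 0.1714, 0.3000, 0.2143]
t=2: π = [0.2367, 0.2490, 0.1939, 0.3204]
t=3: π = [0.2478, 0.1965, 0.2201, 0.3356]
t=4: π = [0.2344, 0.2131, 0.2030, 0.3496]
t=5: π = [0.2372, 0.2039, 0.2082, 0.3507]
t=6: π = [0.2350, 0.2071, 0.2053, 0.3526]
t=7: π = [0.2356, 0.2055, 0.2063, 0.3526]
t=8: π = [0.2352, 0.2061, 0.2058, 0.3529]
t=9: π = [0.2353, 0.2058, 0.2060, 0.3529]
t=10: π = [0.2353, 0.2059, 0.2059, 0.3529]

π = [0.2353, 0.2059, 0.2059, 0.3529]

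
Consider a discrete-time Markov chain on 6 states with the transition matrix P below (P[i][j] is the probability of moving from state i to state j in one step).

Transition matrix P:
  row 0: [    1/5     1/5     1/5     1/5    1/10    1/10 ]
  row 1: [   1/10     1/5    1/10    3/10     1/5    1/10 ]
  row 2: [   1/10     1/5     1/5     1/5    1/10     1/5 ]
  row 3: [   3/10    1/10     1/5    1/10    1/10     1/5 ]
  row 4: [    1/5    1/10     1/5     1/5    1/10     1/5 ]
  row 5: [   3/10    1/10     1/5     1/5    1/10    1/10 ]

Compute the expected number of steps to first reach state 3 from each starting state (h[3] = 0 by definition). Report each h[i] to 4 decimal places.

First-step conditioning: h[3] = 0; for i ≠ 3, h[i] = 1 + Σ_k P[i][k]·h[k].
  h[0] = 1 + 1/5·h[0] + 1/5·h[1] + 1/5·h[2] + 1/10·h[4] + 1/10·h[5]
  h[1] = 1 + 1/10·h[0] + 1/5·h[1] + 1/10·h[2] + 1/5·h[4] + 1/10·h[5]
  h[2] = 1 + 1/10·h[0] + 1/5·h[1] + 1/5·h[2] + 1/10·h[4] + 1/5·h[5]
  h[4] = 1 + 1/5·h[0] + 1/10·h[1] + 1/5·h[2] + 1/10·h[4] + 1/5·h[5]
  h[5] = 1 + 3/10·h[0] + 1/10·h[1] + 1/5·h[2] + 1/10·h[4] + 1/10·h[5]
Solving the 5×5 linear system over states ≠ 3 gives exactly h = [10100/2197, 700/169, 10110/2197, 0, 10210/2197, 10200/2197] (h[3] = 0 is the target).

h = [4.5972, 4.1420, 4.6017, 0.0000, 4.6472, 4.6427]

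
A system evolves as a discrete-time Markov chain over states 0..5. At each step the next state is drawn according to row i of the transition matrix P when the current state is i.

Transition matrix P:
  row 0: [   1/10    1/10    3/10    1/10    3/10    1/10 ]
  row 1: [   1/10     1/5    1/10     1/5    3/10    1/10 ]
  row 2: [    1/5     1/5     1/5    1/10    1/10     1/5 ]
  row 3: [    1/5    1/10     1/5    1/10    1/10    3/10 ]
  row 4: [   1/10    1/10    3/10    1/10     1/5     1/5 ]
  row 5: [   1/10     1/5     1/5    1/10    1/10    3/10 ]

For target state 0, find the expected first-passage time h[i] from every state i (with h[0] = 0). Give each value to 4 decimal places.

h = [0.0000, 7.5884, 6.8443, 6.8459, 7.5221, 7.6048]

First-step conditioning: h[0] = 0; for i ≠ 0, h[i] = 1 + Σ_k P[i][k]·h[k].
  h[1] = 1 + 1/5·h[1] + 1/10·h[2] + 1/5·h[3] + 3/10·h[4] + 1/10·h[5]
  h[2] = 1 + 1/5·h[1] + 1/5·h[2] + 1/10·h[3] + 1/10·h[4] + 1/5·h[5]
  h[3] = 1 + 1/10·h[1] + 1/5·h[2] + 1/10·h[3] + 1/10·h[4] + 3/10·h[5]
  h[4] = 1 + 1/10·h[1] + 3/10·h[2] + 1/10·h[3] + 1/5·h[4] + 1/5·h[5]
  h[5] = 1 + 1/5·h[1] + 1/5·h[2] + 1/10·h[3] + 1/10·h[4] + 3/10·h[5]
Solving the 5×5 linear system over states ≠ 0 gives exactly h = [0, 7725/1018, 13935/2036, 41815/6108, 15315/2036, 23225/3054] (h[0] = 0 is the target).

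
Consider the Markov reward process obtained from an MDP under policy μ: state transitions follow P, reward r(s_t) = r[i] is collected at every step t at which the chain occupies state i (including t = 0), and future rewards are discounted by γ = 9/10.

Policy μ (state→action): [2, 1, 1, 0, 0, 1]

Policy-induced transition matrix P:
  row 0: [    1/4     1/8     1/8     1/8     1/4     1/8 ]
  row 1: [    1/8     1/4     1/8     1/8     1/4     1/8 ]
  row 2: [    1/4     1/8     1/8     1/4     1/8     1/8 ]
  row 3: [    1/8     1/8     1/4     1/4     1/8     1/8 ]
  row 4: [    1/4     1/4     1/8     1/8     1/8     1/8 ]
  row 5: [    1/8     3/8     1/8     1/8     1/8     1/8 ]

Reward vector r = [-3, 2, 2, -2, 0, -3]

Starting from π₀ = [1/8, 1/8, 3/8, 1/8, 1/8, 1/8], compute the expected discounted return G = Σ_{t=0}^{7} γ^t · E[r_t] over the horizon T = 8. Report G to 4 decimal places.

t=0: π = [0.1250, 0.1250, 0.3750, 0.1250, 0.1250, 0.1250], E[r] = 0.0000, γ^t·E[r] = 0.000000, running G = 0.000000
t=1: π = [0.2031, 0.1875, 0.1406, 0.1875, 0.1563, 0.1250], E[r] = -0.7031, γ^t·E[r] = -0.632813, running G = -0.632813
t=2: π = [0.1875, 0.1992, 0.1484, 0.1660, 0.1738, 0.1250], E[r] = -0.5742, γ^t·E[r] = -0.465117, running G = -1.097930
t=3: π = [0.1887, 0.2029, 0.1458, 0.1643, 0.1733, 0.1250], E[r] = -0.5725, γ^t·E[r] = -0.417360, running G = -1.515289
t=4: π = [0.1885, 0.2033, 0.1455, 0.1638, 0.1740, 0.1250], E[r] = -0.5703, γ^t·E[r] = -0.374182, running G = -1.889471
t=5: π = [0.1885, 0.2034, 0.1455, 0.1637, 0.1740, 0.1250], E[r] = -0.5701, γ^t·E[r] = -0.336617, running G = -2.226089
t=6: π = [0.1885, 0.2034, 0.1455, 0.1636, 0.1740, 0.1250], E[r] = -0.5700, γ^t·E[r] = -0.302921, running G = -2.529010
t=7: π = [0.1885, 0.2034, 0.1455, 0.1636, 0.1740, 0.1250], E[r] = -0.5700, γ^t·E[r] = -0.272624, running G = -2.801634

G = -2.8016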